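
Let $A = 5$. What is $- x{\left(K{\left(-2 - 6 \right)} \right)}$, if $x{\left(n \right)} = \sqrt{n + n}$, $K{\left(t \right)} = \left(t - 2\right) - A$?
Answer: $- i \sqrt{30} \approx - 5.4772 i$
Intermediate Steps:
$K{\left(t \right)} = -7 + t$ ($K{\left(t \right)} = \left(t - 2\right) - 5 = \left(-2 + t\right) - 5 = -7 + t$)
$x{\left(n \right)} = \sqrt{2} \sqrt{n}$ ($x{\left(n \right)} = \sqrt{2 n} = \sqrt{2} \sqrt{n}$)
$- x{\left(K{\left(-2 - 6 \right)} \right)} = - \sqrt{2} \sqrt{-7 - 8} = - \sqrt{2} \sqrt{-15} = - \sqrt{2} i \sqrt{15} = - i \sqrt{30}$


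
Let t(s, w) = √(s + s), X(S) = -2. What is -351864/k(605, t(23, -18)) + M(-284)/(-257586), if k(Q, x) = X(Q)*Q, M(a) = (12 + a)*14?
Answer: 3237137428/11131395 ≈ 290.81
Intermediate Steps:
M(a) = 168 + 14*a
t(s, w) = √2*√s (t(s, w) = √(2*s) = √2*√s)
k(Q, x) = -2*Q
-351864/k(605, t(23, -18)) + M(-284)/(-257586) = -351864/((-2*605)) + (168 + 14*(-284))/(-257586) = -351864/(-1210) + (168 - 3976)*(-1/257586) = -351864*(-1/1210) - 3808*(-1/257586) = 175932/605 + 272/18399 = 3237137428/11131395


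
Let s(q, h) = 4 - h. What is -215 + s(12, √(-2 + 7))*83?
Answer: 117 - 83*√5 ≈ -68.594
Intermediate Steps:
-215 + s(12, √(-2 + 7))*83 = -215 + (4 - √(-2 + 7))*83 = -215 + (4 - √5)*83 = -215 + (332 - 83*√5) = 117 - 83*√5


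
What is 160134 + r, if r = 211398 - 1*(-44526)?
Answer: 416058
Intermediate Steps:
r = 255924 (r = 211398 + 44526 = 255924)
160134 + r = 160134 + 255924 = 416058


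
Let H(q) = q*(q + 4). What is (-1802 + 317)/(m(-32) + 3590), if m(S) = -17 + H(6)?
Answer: -495/1211 ≈ -0.40875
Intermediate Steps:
H(q) = q*(4 + q)
m(S) = 43 (m(S) = -17 + 6*(4 + 6) = -17 + 6*10 = -17 + 60 = 43)
(-1802 + 317)/(m(-32) + 3590) = (-1802 + 317)/(43 + 3590) = -1485/3633 = -1485*1/3633 = -495/1211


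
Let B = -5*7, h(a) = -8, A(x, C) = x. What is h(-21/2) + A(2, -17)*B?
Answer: -78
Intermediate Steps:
B = -35
h(-21/2) + A(2, -17)*B = -8 + 2*(-35) = -8 - 70 = -78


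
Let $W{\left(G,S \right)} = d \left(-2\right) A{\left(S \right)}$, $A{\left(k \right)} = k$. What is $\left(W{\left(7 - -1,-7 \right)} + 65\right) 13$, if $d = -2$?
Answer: $481$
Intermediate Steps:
$W{\left(G,S \right)} = 4 S$ ($W{\left(G,S \right)} = \left(-2\right) \left(-2\right) S = 4 S$)
$\left(W{\left(7 - -1,-7 \right)} + 65\right) 13 = \left(4 \left(-7\right) + 65\right) 13 = \left(-28 + 65\right) 13 = 37 \cdot 13 = 481$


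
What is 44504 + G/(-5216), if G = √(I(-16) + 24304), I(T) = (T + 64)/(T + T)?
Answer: 44504 - √97210/10432 ≈ 44504.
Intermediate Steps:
I(T) = (64 + T)/(2*T) (I(T) = (64 + T)/((2*T)) = (64 + T)*(1/(2*T)) = (64 + T)/(2*T))
G = √97210/2 (G = √((½)*(64 - 16)/(-16) + 24304) = √((½)*(-1/16)*48 + 24304) = √(-3/2 + 24304) = √(48605/2) = √97210/2 ≈ 155.89)
44504 + G/(-5216) = 44504 + (√97210/2)/(-5216) = 44504 + (√97210/2)*(-1/5216) = 44504 - √97210/10432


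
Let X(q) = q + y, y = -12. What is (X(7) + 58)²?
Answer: 2809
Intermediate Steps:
X(q) = -12 + q (X(q) = q - 12 = -12 + q)
(X(7) + 58)² = ((-12 + 7) + 58)² = (-5 + 58)² = 53² = 2809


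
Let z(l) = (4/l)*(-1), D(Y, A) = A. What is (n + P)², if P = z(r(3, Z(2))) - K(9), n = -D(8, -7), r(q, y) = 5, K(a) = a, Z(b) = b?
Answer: 196/25 ≈ 7.8400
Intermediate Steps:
n = 7 (n = -1*(-7) = 7)
z(l) = -4/l
P = -49/5 (P = -4/5 - 1*9 = -4*⅕ - 9 = -⅘ - 9 = -49/5 ≈ -9.8000)
(n + P)² = (7 - 49/5)² = (-14/5)² = 196/25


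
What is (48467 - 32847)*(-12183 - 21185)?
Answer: -521208160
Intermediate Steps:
(48467 - 32847)*(-12183 - 21185) = 15620*(-33368) = -521208160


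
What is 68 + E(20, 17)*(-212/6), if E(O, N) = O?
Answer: -1916/3 ≈ -638.67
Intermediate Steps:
68 + E(20, 17)*(-212/6) = 68 + 20*(-212/6) = 68 + 20*(-212*1/6) = 68 + 20*(-106/3) = 68 - 2120/3 = -1916/3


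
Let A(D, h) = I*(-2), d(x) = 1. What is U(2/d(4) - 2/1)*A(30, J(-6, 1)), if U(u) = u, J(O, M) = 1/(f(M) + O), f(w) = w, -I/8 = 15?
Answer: 0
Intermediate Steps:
I = -120 (I = -8*15 = -120)
J(O, M) = 1/(M + O)
A(D, h) = 240 (A(D, h) = -120*(-2) = 240)
U(2/d(4) - 2/1)*A(30, J(-6, 1)) = (2/1 - 2/1)*240 = (2*1 - 2*1)*240 = (2 - 2)*240 = 0*240 = 0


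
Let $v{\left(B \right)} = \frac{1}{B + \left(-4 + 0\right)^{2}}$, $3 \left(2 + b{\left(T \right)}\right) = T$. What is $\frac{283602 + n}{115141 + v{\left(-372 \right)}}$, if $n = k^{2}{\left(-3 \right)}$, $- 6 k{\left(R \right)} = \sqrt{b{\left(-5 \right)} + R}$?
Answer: $\frac{2725980644}{1106735265} \approx 2.4631$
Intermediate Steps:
$b{\left(T \right)} = -2 + \frac{T}{3}$
$k{\left(R \right)} = - \frac{\sqrt{- \frac{11}{3} + R}}{6}$ ($k{\left(R \right)} = - \frac{\sqrt{\left(-2 + \frac{1}{3} \left(-5\right)\right) + R}}{6} = - \frac{\sqrt{\left(-2 - \frac{5}{3}\right) + R}}{6} = - \frac{\sqrt{- \frac{11}{3} + R}}{6}$)
$v{\left(B \right)} = \frac{1}{16 + B}$ ($v{\left(B \right)} = \frac{1}{B + \left(-4\right)^{2}} = \frac{1}{B + 16} = \frac{1}{16 + B}$)
$n = - \frac{5}{27}$ ($n = \left(- \frac{\sqrt{-33 + 9 \left(-3\right)}}{18}\right)^{2} = \left(- \frac{\sqrt{-33 - 27}}{18}\right)^{2} = \left(- \frac{\sqrt{-60}}{18}\right)^{2} = \left(- \frac{2 i \sqrt{15}}{18}\right)^{2} = \left(- \frac{i \sqrt{15}}{9}\right)^{2} = - \frac{5}{27} \approx -0.18519$)
$\frac{283602 + n}{115141 + v{\left(-372 \right)}} = \frac{283602 - \frac{5}{27}}{115141 + \frac{1}{16 - 372}} = \frac{7657249}{27 \left(115141 + \frac{1}{-356}\right)} = \frac{7657249}{27 \left(115141 - \frac{1}{356}\right)} = \frac{7657249}{27 \cdot \frac{40990195}{356}} = \frac{7657249}{27} \cdot \frac{356}{40990195} = \frac{2725980644}{1106735265}$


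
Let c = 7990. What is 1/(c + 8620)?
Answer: 1/16610 ≈ 6.0205e-5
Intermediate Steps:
1/(c + 8620) = 1/(7990 + 8620) = 1/16610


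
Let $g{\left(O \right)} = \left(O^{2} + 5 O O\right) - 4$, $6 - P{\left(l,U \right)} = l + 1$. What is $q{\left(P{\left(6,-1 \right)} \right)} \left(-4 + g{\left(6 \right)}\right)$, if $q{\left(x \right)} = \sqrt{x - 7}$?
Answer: $416 i \sqrt{2} \approx 588.31 i$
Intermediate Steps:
$P{\left(l,U \right)} = 5 - l$ ($P{\left(l,U \right)} = 6 - \left(l + 1\right) = 6 - \left(1 + l\right) = 5 - l$)
$g{\left(O \right)} = -4 + 6 O^{2}$ ($g{\left(O \right)} = \left(O^{2} + 5 O^{2}\right) - 4 = 6 O^{2} - 4 = -4 + 6 O^{2}$)
$q{\left(x \right)} = \sqrt{-7 + x}$
$q{\left(P{\left(6,-1 \right)} \right)} \left(-4 + g{\left(6 \right)}\right) = \sqrt{-7 + \left(5 - 6\right)} \left(-4 - \left(4 - 6 \cdot 6^{2}\right)\right) = \sqrt{-7 + \left(5 - 6\right)} \left(-4 + \left(-4 + 6 \cdot 36\right)\right) = \sqrt{-7 - 1} \left(-4 + \left(-4 + 216\right)\right) = \sqrt{-8} \left(-4 + 212\right) = 2 i \sqrt{2} \cdot 208 = 416 i \sqrt{2}$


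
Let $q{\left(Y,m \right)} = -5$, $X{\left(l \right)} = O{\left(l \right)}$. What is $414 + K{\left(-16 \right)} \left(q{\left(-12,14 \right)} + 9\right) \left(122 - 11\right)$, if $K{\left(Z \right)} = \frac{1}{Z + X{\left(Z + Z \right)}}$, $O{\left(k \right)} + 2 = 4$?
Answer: $\frac{2676}{7} \approx 382.29$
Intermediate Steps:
$O{\left(k \right)} = 2$ ($O{\left(k \right)} = -2 + 4 = 2$)
$X{\left(l \right)} = 2$
$K{\left(Z \right)} = \frac{1}{2 + Z}$ ($K{\left(Z \right)} = \frac{1}{Z + 2} = \frac{1}{2 + Z}$)
$414 + K{\left(-16 \right)} \left(q{\left(-12,14 \right)} + 9\right) \left(122 - 11\right) = 414 + \frac{\left(-5 + 9\right) \left(122 - 11\right)}{2 - 16} = 414 + \frac{4 \cdot 111}{-14} = 414 - \frac{222}{7} = \frac{2676}{7}$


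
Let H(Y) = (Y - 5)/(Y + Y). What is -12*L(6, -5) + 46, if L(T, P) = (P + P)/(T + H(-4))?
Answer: 1194/19 ≈ 62.842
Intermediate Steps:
H(Y) = (-5 + Y)/(2*Y) (H(Y) = (-5 + Y)/((2*Y)) = (-5 + Y)*(1/(2*Y)) = (-5 + Y)/(2*Y))
L(T, P) = 2*P/(9/8 + T) (L(T, P) = (P + P)/(T + (1/2)*(-5 - 4)/(-4)) = (2*P)/(T + (1/2)*(-1/4)*(-9)) = (2*P)/(T + 9/8) = (2*P)/(9/8 + T) = 2*P/(9/8 + T))
-12*L(6, -5) + 46 = -192*(-5)/(9 + 8*6) + 46 = -192*(-5)/(9 + 48) + 46 = -192*(-5)/57 + 46 = -12*(-80/57) + 46 = 320/19 + 46 = 1194/19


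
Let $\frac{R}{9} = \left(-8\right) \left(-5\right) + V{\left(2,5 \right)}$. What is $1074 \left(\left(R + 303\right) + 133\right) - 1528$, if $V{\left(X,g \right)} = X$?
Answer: $872708$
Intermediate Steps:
$R = 378$ ($R = 9 \left(\left(-8\right) \left(-5\right) + 2\right) = 9 \left(40 + 2\right) = 9 \cdot 42 = 378$)
$1074 \left(\left(R + 303\right) + 133\right) - 1528 = 1074 \left(\left(378 + 303\right) + 133\right) - 1528 = 1074 \left(681 + 133\right) - 1528 = 1074 \cdot 814 - 1528 = 874236 - 1528 = 872708$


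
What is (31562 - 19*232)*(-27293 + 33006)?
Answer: 155130802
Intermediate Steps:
(31562 - 19*232)*(-27293 + 33006) = (31562 - 4408)*5713 = 27154*5713 = 155130802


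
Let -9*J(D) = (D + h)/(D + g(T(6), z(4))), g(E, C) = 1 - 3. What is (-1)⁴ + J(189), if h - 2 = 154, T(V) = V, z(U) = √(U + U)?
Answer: 446/561 ≈ 0.79501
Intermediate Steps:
z(U) = √2*√U (z(U) = √(2*U) = √2*√U)
g(E, C) = -2
h = 156 (h = 2 + 154 = 156)
J(D) = -(156 + D)/(9*(-2 + D)) (J(D) = -(D + 156)/(9*(D - 2)) = -(156 + D)/(9*(-2 + D)))
(-1)⁴ + J(189) = (-1)⁴ + (-156 - 1*189)/(9*(-2 + 189)) = 1 + (⅑)*(-156 - 189)/187 = 1 + (⅑)*(1/187)*(-345) = 1 - 115/561 = 446/561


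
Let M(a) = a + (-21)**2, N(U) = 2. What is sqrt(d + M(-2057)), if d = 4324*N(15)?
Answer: 2*sqrt(1758) ≈ 83.857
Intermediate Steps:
M(a) = 441 + a (M(a) = a + 441 = 441 + a)
d = 8648 (d = 4324*2 = 8648)
sqrt(d + M(-2057)) = sqrt(8648 + (441 - 2057)) = sqrt(8648 - 1616) = sqrt(7032) = 2*sqrt(1758)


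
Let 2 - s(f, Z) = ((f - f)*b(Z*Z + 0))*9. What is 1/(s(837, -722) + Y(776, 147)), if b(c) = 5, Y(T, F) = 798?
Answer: 1/800 ≈ 0.0012500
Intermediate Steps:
s(f, Z) = 2 (s(f, Z) = 2 - (f - f)*5*9 = 2 - 0*5*9 = 2 - 0*9 = 2 - 1*0 = 2 + 0 = 2)
1/(s(837, -722) + Y(776, 147)) = 1/(2 + 798) = 1/800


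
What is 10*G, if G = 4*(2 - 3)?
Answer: -40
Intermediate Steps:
G = -4 (G = 4*(-1) = -4)
10*G = 10*(-4) = -40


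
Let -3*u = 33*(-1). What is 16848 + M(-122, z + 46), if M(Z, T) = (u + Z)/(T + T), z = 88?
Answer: 4515153/268 ≈ 16848.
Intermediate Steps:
u = 11 (u = -11*(-1) = -⅓*(-33) = 11)
M(Z, T) = (11 + Z)/(2*T) (M(Z, T) = (11 + Z)/(T + T) = (11 + Z)/((2*T)) = (11 + Z)*(1/(2*T)) = (11 + Z)/(2*T))
16848 + M(-122, z + 46) = 16848 + (11 - 122)/(2*(88 + 46)) = 16848 + (½)*(-111)/134 = 16848 + (½)*(1/134)*(-111) = 16848 - 111/268 = 4515153/268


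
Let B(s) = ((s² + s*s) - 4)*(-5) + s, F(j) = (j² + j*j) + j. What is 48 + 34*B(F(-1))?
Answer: 422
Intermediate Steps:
F(j) = j + 2*j² (F(j) = (j² + j²) + j = 2*j² + j = j + 2*j²)
B(s) = 20 + s - 10*s² (B(s) = ((s² + s²) - 4)*(-5) + s = (2*s² - 4)*(-5) + s = (-4 + 2*s²)*(-5) + s = (20 - 10*s²) + s = 20 + s - 10*s²)
48 + 34*B(F(-1)) = 48 + 34*(20 - (1 + 2*(-1)) - 10*(1 + 2*(-1))²) = 48 + 34*(20 - (1 - 2) - 10*(1 - 2)²) = 48 + 34*(20 - 1*(-1) - 10*(-1*(-1))²) = 48 + 34*(20 + 1 - 10*1²) = 48 + 34*(20 + 1 - 10*1) = 48 + 34*(20 + 1 - 10) = 48 + 34*11 = 48 + 374 = 422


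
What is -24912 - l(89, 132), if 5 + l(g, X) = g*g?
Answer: -32828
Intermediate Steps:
l(g, X) = -5 + g**2 (l(g, X) = -5 + g*g = -5 + g**2)
-24912 - l(89, 132) = -24912 - (-5 + 89**2) = -24912 - (-5 + 7921) = -24912 - 1*7916 = -24912 - 7916 = -32828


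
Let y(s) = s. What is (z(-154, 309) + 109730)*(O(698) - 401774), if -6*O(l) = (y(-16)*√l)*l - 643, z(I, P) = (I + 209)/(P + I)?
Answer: -8197958211641/186 + 18994763344*√698/93 ≈ -3.8679e+10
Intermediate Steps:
z(I, P) = (209 + I)/(I + P)
O(l) = 643/6 + 8*l^(3/2)/3 (O(l) = -((-16*√l)*l - 643)/6 = -(-16*l^(3/2) - 643)/6 = -(-643 - 16*l^(3/2))/6 = 643/6 + 8*l^(3/2)/3)
(z(-154, 309) + 109730)*(O(698) - 401774) = ((209 - 154)/(-154 + 309) + 109730)*((643/6 + 8*698^(3/2)/3) - 401774) = (55/155 + 109730)*((643/6 + 8*(698*√698)/3) - 401774) = ((1/155)*55 + 109730)*((643/6 + 5584*√698/3) - 401774) = (11/31 + 109730)*(-2410001/6 + 5584*√698/3) = 3401641*(-2410001/6 + 5584*√698/3)/31 = -8197958211641/186 + 18994763344*√698/93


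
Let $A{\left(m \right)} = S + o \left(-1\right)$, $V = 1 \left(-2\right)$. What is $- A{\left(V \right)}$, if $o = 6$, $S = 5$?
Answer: $1$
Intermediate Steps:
$V = -2$
$A{\left(m \right)} = -1$ ($A{\left(m \right)} = 5 + 6 \left(-1\right) = 5 - 6 = -1$)
$- A{\left(V \right)} = \left(-1\right) \left(-1\right) = 1$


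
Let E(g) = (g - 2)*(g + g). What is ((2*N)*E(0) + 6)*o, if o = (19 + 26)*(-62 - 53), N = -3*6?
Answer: -31050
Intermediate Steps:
E(g) = 2*g*(-2 + g) (E(g) = (-2 + g)*(2*g) = 2*g*(-2 + g))
N = -18
o = -5175 (o = 45*(-115) = -5175)
((2*N)*E(0) + 6)*o = ((2*(-18))*(2*0*(-2 + 0)) + 6)*(-5175) = (-72*0*(-2) + 6)*(-5175) = (-36*0 + 6)*(-5175) = (0 + 6)*(-5175) = 6*(-5175) = -31050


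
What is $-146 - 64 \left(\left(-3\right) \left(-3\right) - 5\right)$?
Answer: $-402$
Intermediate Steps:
$-146 - 64 \left(\left(-3\right) \left(-3\right) - 5\right) = -146 - 64 \left(9 - 5\right) = -146 - 256 = -402$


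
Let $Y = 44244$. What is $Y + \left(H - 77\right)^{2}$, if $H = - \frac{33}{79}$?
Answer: $\frac{313532260}{6241} \approx 50238.0$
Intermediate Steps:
$H = - \frac{33}{79}$ ($H = \left(-33\right) \frac{1}{79} = - \frac{33}{79} \approx -0.41772$)
$Y + \left(H - 77\right)^{2} = 44244 + \left(- \frac{33}{79} - 77\right)^{2} = 44244 + \left(- \frac{6116}{79}\right)^{2} = 44244 + \frac{37405456}{6241} = \frac{313532260}{6241}$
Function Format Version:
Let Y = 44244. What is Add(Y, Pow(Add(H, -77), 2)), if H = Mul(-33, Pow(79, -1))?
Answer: Rational(313532260, 6241) ≈ 50238.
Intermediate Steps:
H = Rational(-33, 79) (H = Mul(-33, Rational(1, 79)) = Rational(-33, 79) ≈ -0.41772)
Add(Y, Pow(Add(H, -77), 2)) = Add(44244, Pow(Add(Rational(-33, 79), -77), 2)) = Add(44244, Pow(Rational(-6116, 79), 2)) = Add(44244, Rational(37405456, 6241)) = Rational(313532260, 6241)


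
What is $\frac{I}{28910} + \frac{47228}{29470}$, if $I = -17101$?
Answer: $\frac{1757949}{1738730} \approx 1.0111$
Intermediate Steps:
$\frac{I}{28910} + \frac{47228}{29470} = - \frac{17101}{28910} + \frac{47228}{29470} = \left(-17101\right) \frac{1}{28910} + 47228 \cdot \frac{1}{29470} = - \frac{349}{590} + \frac{23614}{14735} = \frac{1757949}{1738730}$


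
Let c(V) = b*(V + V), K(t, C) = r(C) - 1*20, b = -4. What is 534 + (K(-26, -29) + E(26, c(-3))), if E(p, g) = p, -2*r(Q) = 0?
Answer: 540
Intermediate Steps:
r(Q) = 0 (r(Q) = -½*0 = 0)
K(t, C) = -20 (K(t, C) = 0 - 1*20 = 0 - 20 = -20)
c(V) = -8*V (c(V) = -4*(V + V) = -8*V)
534 + (K(-26, -29) + E(26, c(-3))) = 534 + (-20 + 26) = 534 + 6 = 540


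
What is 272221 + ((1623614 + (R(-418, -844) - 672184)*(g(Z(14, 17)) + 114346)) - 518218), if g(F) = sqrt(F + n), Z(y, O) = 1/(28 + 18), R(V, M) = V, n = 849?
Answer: -76907970675 - 336301*sqrt(1796530)/23 ≈ -7.6928e+10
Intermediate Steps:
Z(y, O) = 1/46
g(F) = sqrt(849 + F) (g(F) = sqrt(F + 849) = sqrt(849 + F))
272221 + ((1623614 + (R(-418, -844) - 672184)*(g(Z(14, 17)) + 114346)) - 518218) = 272221 + ((1623614 + (-418 - 672184)*(sqrt(849 + 1/46) + 114346)) - 518218) = 272221 + ((1623614 - 672602*(sqrt(39055/46) + 114346)) - 518218) = 272221 + ((1623614 - 672602*(sqrt(1796530)/46 + 114346)) - 518218) = 272221 + ((1623614 - 672602*(114346 + sqrt(1796530)/46)) - 518218) = 272221 + ((1623614 + (-76909348292 - 336301*sqrt(1796530)/23)) - 518218) = 272221 + ((-76907724678 - 336301*sqrt(1796530)/23) - 518218) = 272221 + (-76908242896 - 336301*sqrt(1796530)/23) = -76907970675 - 336301*sqrt(1796530)/23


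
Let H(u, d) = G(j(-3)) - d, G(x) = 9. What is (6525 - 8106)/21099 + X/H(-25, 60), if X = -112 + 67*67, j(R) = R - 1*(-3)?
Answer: -10270106/119561 ≈ -85.898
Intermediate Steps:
j(R) = 3 + R (j(R) = R + 3 = 3 + R)
H(u, d) = 9 - d
X = 4377 (X = -112 + 4489 = 4377)
(6525 - 8106)/21099 + X/H(-25, 60) = (6525 - 8106)/21099 + 4377/(9 - 1*60) = -1581*1/21099 + 4377/(9 - 60) = -527/7033 + 4377/(-51) = -527/7033 + 4377*(-1/51) = -527/7033 - 1459/17 = -10270106/119561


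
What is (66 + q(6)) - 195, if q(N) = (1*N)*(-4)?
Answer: -153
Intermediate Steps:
q(N) = -4*N (q(N) = N*(-4) = -4*N)
(66 + q(6)) - 195 = (66 - 4*6) - 195 = (66 - 24) - 195 = 42 - 195 = -153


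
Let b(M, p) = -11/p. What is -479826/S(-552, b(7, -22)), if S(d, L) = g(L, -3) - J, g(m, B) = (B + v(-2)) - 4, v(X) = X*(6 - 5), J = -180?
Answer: -2806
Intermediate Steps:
v(X) = X (v(X) = X*1 = X)
g(m, B) = -6 + B (g(m, B) = (B - 2) - 4 = (-2 + B) - 4 = -6 + B)
S(d, L) = 171 (S(d, L) = (-6 - 3) - 1*(-180) = -9 + 180 = 171)
-479826/S(-552, b(7, -22)) = -479826/171 = -479826*1/171 = -2806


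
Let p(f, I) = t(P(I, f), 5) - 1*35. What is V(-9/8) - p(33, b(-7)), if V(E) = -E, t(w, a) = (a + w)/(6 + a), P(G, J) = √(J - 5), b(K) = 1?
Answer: 3139/88 - 2*√7/11 ≈ 35.189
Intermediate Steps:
P(G, J) = √(-5 + J)
t(w, a) = (a + w)/(6 + a)
p(f, I) = -380/11 + √(-5 + f)/11 (p(f, I) = (5 + √(-5 + f))/(6 + 5) - 1*35 = (5 + √(-5 + f))/11 - 35 = (5/11 + √(-5 + f)/11) - 35 = -380/11 + √(-5 + f)/11)
V(-9/8) - p(33, b(-7)) = -(-9)/8 - (-380/11 + √(-5 + 33)/11) = -(-9)/8 - (-380/11 + √28/11) = -1*(-9/8) - (-380/11 + (2*√7)/11) = 9/8 - (-380/11 + 2*√7/11) = 9/8 + (380/11 - 2*√7/11) = 3139/88 - 2*√7/11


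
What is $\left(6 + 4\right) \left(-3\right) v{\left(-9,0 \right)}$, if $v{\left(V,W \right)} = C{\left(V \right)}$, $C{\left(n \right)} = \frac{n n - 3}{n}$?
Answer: $260$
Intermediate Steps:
$C{\left(n \right)} = \frac{-3 + n^{2}}{n}$ ($C{\left(n \right)} = \frac{n^{2} - 3}{n} = \frac{-3 + n^{2}}{n}$)
$v{\left(V,W \right)} = V - \frac{3}{V}$
$\left(6 + 4\right) \left(-3\right) v{\left(-9,0 \right)} = \left(6 + 4\right) \left(-3\right) \left(-9 - \frac{3}{-9}\right) = 10 \left(-3\right) \left(-9 - - \frac{1}{3}\right) = - 30 \left(-9 + \frac{1}{3}\right) = \left(-30\right) \left(- \frac{26}{3}\right) = 260$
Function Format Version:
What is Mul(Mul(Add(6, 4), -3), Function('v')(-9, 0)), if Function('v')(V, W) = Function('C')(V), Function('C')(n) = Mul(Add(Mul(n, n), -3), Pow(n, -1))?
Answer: 260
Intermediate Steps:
Function('C')(n) = Mul(Pow(n, -1), Add(-3, Pow(n, 2))) (Function('C')(n) = Mul(Add(Pow(n, 2), -3), Pow(n, -1)) = Mul(Add(-3, Pow(n, 2)), Pow(n, -1)) = Mul(Pow(n, -1), Add(-3, Pow(n, 2))))
Function('v')(V, W) = Add(V, Mul(-3, Pow(V, -1)))
Mul(Mul(Add(6, 4), -3), Function('v')(-9, 0)) = Mul(Mul(Add(6, 4), -3), Add(-9, Mul(-3, Pow(-9, -1)))) = Mul(Mul(10, -3), Add(-9, Mul(-3, Rational(-1, 9)))) = Mul(-30, Add(-9, Rational(1, 3))) = Mul(-30, Rational(-26, 3)) = 260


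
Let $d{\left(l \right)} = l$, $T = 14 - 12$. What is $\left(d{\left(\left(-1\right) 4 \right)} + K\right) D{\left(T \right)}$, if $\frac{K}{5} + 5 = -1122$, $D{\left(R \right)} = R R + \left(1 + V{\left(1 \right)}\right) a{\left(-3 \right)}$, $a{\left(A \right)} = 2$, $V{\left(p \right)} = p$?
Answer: $-45112$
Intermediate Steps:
$T = 2$
$D{\left(R \right)} = 4 + R^{2}$ ($D{\left(R \right)} = R R + \left(1 + 1\right) 2 = R^{2} + 2 \cdot 2 = R^{2} + 4 = 4 + R^{2}$)
$K = -5635$ ($K = -25 + 5 \left(-1122\right) = -25 - 5610 = -5635$)
$\left(d{\left(\left(-1\right) 4 \right)} + K\right) D{\left(T \right)} = \left(\left(-1\right) 4 - 5635\right) \left(4 + 2^{2}\right) = \left(-4 - 5635\right) \left(4 + 4\right) = \left(-5639\right) 8 = -45112$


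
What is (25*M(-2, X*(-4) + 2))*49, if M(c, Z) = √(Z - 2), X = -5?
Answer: 2450*√5 ≈ 5478.4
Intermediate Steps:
M(c, Z) = √(-2 + Z)
(25*M(-2, X*(-4) + 2))*49 = (25*√(-2 + (-5*(-4) + 2)))*49 = (25*√(-2 + (20 + 2)))*49 = (25*√(-2 + 22))*49 = (25*√20)*49 = (25*(2*√5))*49 = (50*√5)*49 = 2450*√5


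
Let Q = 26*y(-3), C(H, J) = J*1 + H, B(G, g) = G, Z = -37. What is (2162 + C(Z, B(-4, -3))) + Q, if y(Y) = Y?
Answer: 2043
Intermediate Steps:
C(H, J) = H + J (C(H, J) = J + H = H + J)
Q = -78 (Q = 26*(-3) = -78)
(2162 + C(Z, B(-4, -3))) + Q = (2162 + (-37 - 4)) - 78 = (2162 - 41) - 78 = 2121 - 78 = 2043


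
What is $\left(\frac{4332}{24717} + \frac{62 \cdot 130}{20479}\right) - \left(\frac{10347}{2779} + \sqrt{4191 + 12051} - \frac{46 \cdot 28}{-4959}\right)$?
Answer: $- \frac{1134105534249307}{332175703853763} - \sqrt{16242} \approx -130.86$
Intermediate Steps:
$\left(\frac{4332}{24717} + \frac{62 \cdot 130}{20479}\right) - \left(\frac{10347}{2779} + \sqrt{4191 + 12051} - \frac{46 \cdot 28}{-4959}\right) = \left(4332 \cdot \frac{1}{24717} + 8060 \cdot \frac{1}{20479}\right) + \left(\left(\left(-10347\right) \frac{1}{2779} + 1288 \left(- \frac{1}{4959}\right)\right) - \sqrt{16242}\right) = \left(\frac{1444}{8239} + \frac{8060}{20479}\right) - \left(\frac{54890125}{13781061} + \sqrt{16242}\right) = \frac{95978016}{168726481} - \left(\frac{54890125}{13781061} + \sqrt{16242}\right) = - \frac{1134105534249307}{332175703853763} - \sqrt{16242}$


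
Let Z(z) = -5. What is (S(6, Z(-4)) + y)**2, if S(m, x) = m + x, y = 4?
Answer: 25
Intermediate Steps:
(S(6, Z(-4)) + y)**2 = ((6 - 5) + 4)**2 = (1 + 4)**2 = 5**2 = 25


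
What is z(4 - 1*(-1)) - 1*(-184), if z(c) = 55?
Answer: 239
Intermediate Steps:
z(4 - 1*(-1)) - 1*(-184) = 55 - 1*(-184) = 55 + 184 = 239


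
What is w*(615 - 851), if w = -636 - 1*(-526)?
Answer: 25960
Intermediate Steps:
w = -110 (w = -636 + 526 = -110)
w*(615 - 851) = -110*(615 - 851) = -110*(-236) = 25960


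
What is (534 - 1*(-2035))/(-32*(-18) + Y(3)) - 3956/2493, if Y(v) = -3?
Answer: 1379243/476163 ≈ 2.8966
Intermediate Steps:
(534 - 1*(-2035))/(-32*(-18) + Y(3)) - 3956/2493 = (534 - 1*(-2035))/(-32*(-18) - 3) - 3956/2493 = (534 + 2035)/(576 - 3) - 3956*1/2493 = 2569/573 - 3956/2493 = 1379243/476163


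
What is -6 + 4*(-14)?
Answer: -62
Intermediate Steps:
-6 + 4*(-14) = -6 - 56 = -62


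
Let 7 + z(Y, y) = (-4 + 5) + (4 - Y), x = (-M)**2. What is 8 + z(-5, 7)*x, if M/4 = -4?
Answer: 776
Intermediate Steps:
M = -16 (M = 4*(-4) = -16)
x = 256 (x = (-1*(-16))**2 = 16**2 = 256)
z(Y, y) = -2 - Y (z(Y, y) = -7 + ((-4 + 5) + (4 - Y)) = -7 + (1 + (4 - Y)) = -7 + (5 - Y) = -2 - Y)
8 + z(-5, 7)*x = 8 + (-2 - 1*(-5))*256 = 8 + (-2 + 5)*256 = 8 + 3*256 = 8 + 768 = 776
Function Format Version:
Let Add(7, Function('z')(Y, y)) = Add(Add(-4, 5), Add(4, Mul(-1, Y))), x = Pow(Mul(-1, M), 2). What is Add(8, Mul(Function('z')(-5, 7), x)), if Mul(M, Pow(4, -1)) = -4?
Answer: 776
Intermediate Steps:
M = -16 (M = Mul(4, -4) = -16)
x = 256 (x = Pow(Mul(-1, -16), 2) = Pow(16, 2) = 256)
Function('z')(Y, y) = Add(-2, Mul(-1, Y)) (Function('z')(Y, y) = Add(-7, Add(Add(-4, 5), Add(4, Mul(-1, Y)))) = Add(-7, Add(1, Add(4, Mul(-1, Y)))) = Add(-7, Add(5, Mul(-1, Y))) = Add(-2, Mul(-1, Y)))
Add(8, Mul(Function('z')(-5, 7), x)) = Add(8, Mul(Add(-2, Mul(-1, -5)), 256)) = Add(8, Mul(Add(-2, 5), 256)) = Add(8, Mul(3, 256)) = Add(8, 768) = 776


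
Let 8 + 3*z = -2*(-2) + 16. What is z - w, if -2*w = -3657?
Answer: -3649/2 ≈ -1824.5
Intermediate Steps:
w = 3657/2 (w = -1/2*(-3657) = 3657/2 ≈ 1828.5)
z = 4 (z = -8/3 + (-2*(-2) + 16)/3 = -8/3 + (4 + 16)/3 = -8/3 + (1/3)*20 = -8/3 + 20/3 = 4)
z - w = 4 - 1*3657/2 = 4 - 3657/2 = -3649/2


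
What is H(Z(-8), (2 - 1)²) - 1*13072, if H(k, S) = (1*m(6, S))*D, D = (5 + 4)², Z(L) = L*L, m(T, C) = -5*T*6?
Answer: -27652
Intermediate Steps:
m(T, C) = -30*T
Z(L) = L²
D = 81 (D = 9² = 81)
H(k, S) = -14580 (H(k, S) = (1*(-30*6))*81 = (1*(-180))*81 = -180*81 = -14580)
H(Z(-8), (2 - 1)²) - 1*13072 = -14580 - 1*13072 = -14580 - 13072 = -27652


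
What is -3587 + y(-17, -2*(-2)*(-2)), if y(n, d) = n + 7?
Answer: -3597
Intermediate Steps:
y(n, d) = 7 + n
-3587 + y(-17, -2*(-2)*(-2)) = -3587 + (7 - 17) = -3587 - 10 = -3597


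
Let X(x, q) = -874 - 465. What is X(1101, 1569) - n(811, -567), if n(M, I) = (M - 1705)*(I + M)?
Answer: 216797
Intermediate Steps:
n(M, I) = (-1705 + M)*(I + M)
X(x, q) = -1339
X(1101, 1569) - n(811, -567) = -1339 - (811² - 1705*(-567) - 1705*811 - 567*811) = -1339 - (657721 + 966735 - 1382755 - 459837) = -1339 - 1*(-218136) = -1339 + 218136 = 216797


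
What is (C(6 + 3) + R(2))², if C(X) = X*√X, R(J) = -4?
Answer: 529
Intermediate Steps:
C(X) = X^(3/2)
(C(6 + 3) + R(2))² = ((6 + 3)^(3/2) - 4)² = (9^(3/2) - 4)² = (27 - 4)² = 23² = 529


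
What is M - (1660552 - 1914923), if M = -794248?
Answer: -539877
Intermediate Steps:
M - (1660552 - 1914923) = -794248 - (1660552 - 1914923) = -794248 - 1*(-254371) = -794248 + 254371 = -539877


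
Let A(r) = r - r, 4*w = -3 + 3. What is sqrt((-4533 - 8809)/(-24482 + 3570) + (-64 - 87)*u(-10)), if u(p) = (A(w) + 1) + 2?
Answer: I*sqrt(12363950758)/5228 ≈ 21.269*I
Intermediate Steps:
w = 0 (w = (-3 + 3)/4 = (1/4)*0 = 0)
A(r) = 0
u(p) = 3 (u(p) = (0 + 1) + 2 = 1 + 2 = 3)
sqrt((-4533 - 8809)/(-24482 + 3570) + (-64 - 87)*u(-10)) = sqrt((-4533 - 8809)/(-24482 + 3570) + (-64 - 87)*3) = sqrt(-13342/(-20912) - 151*3) = sqrt(-13342*(-1/20912) - 453) = sqrt(6671/10456 - 453) = sqrt(-4729897/10456) = I*sqrt(12363950758)/5228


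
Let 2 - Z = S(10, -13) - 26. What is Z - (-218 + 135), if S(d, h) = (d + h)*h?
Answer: 72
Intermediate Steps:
S(d, h) = h*(d + h)
Z = -11 (Z = 2 - (-13*(10 - 13) - 26) = 2 - (-13*(-3) - 26) = 2 - (39 - 26) = 2 - 1*13 = 2 - 13 = -11)
Z - (-218 + 135) = -11 - (-218 + 135) = -11 - 1*(-83) = -11 + 83 = 72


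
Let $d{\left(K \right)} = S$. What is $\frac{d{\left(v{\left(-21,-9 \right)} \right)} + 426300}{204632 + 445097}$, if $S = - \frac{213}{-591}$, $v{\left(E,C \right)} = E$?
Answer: $\frac{83981171}{127996613} \approx 0.65612$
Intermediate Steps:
$S = \frac{71}{197}$ ($S = \left(-213\right) \left(- \frac{1}{591}\right) = \frac{71}{197} \approx 0.36041$)
$d{\left(K \right)} = \frac{71}{197}$
$\frac{d{\left(v{\left(-21,-9 \right)} \right)} + 426300}{204632 + 445097} = \frac{\frac{71}{197} + 426300}{204632 + 445097} = \frac{83981171}{197 \cdot 649729} = \frac{83981171}{197} \cdot \frac{1}{649729} = \frac{83981171}{127996613}$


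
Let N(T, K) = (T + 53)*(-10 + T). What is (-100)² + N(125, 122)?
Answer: 30470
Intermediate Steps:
N(T, K) = (-10 + T)*(53 + T) (N(T, K) = (53 + T)*(-10 + T) = (-10 + T)*(53 + T))
(-100)² + N(125, 122) = (-100)² + (-530 + 125² + 43*125) = 10000 + (-530 + 15625 + 5375) = 10000 + 20470 = 30470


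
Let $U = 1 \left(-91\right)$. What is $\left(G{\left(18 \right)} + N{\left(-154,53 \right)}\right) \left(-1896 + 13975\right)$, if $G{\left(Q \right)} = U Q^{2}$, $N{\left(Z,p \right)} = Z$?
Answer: $-357997402$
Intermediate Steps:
$U = -91$
$G{\left(Q \right)} = - 91 Q^{2}$
$\left(G{\left(18 \right)} + N{\left(-154,53 \right)}\right) \left(-1896 + 13975\right) = \left(- 91 \cdot 18^{2} - 154\right) \left(-1896 + 13975\right) = \left(\left(-91\right) 324 - 154\right) 12079 = \left(-29484 - 154\right) 12079 = \left(-29638\right) 12079 = -357997402$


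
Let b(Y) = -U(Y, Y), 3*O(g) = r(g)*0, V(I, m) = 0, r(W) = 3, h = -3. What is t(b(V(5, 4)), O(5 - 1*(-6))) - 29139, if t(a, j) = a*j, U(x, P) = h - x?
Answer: -29139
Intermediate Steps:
U(x, P) = -3 - x
O(g) = 0 (O(g) = (3*0)/3 = (1/3)*0 = 0)
b(Y) = 3 + Y (b(Y) = -(-3 - Y) = 3 + Y)
t(b(V(5, 4)), O(5 - 1*(-6))) - 29139 = (3 + 0)*0 - 29139 = 3*0 - 29139 = 0 - 29139 = -29139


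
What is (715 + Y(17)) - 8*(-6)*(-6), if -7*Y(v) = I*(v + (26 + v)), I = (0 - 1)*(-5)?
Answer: 2689/7 ≈ 384.14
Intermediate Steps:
I = 5 (I = -1*(-5) = 5)
Y(v) = -130/7 - 10*v/7 (Y(v) = -5*(v + (26 + v))/7 = -5*(26 + 2*v)/7 = -(130 + 10*v)/7 = -130/7 - 10*v/7)
(715 + Y(17)) - 8*(-6)*(-6) = (715 + (-130/7 - 10/7*17)) - 8*(-6)*(-6) = (715 + (-130/7 - 170/7)) + 48*(-6) = (715 - 300/7) - 288 = 4705/7 - 288 = 2689/7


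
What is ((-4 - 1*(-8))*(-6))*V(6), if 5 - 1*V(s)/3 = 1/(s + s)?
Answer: -354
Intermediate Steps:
V(s) = 15 - 3/(2*s) (V(s) = 15 - 3/(s + s) = 15 - 3*1/(2*s) = 15 - 3/(2*s))
((-4 - 1*(-8))*(-6))*V(6) = ((-4 - 1*(-8))*(-6))*(15 - 3/2/6) = ((-4 + 8)*(-6))*(15 - 3/2*1/6) = (4*(-6))*(15 - 1/4) = -24*59/4 = -354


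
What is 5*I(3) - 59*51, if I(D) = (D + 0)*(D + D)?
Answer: -2919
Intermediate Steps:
I(D) = 2*D² (I(D) = D*(2*D) = 2*D²)
5*I(3) - 59*51 = 5*(2*3²) - 59*51 = 5*(2*9) - 3009 = 5*18 - 3009 = 90 - 3009 = -2919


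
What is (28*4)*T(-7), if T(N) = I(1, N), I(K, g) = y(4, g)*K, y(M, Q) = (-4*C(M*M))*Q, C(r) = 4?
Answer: 12544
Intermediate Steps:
y(M, Q) = -16*Q (y(M, Q) = (-4*4)*Q = -16*Q)
I(K, g) = -16*K*g (I(K, g) = (-16*g)*K = -16*K*g)
T(N) = -16*N (T(N) = -16*1*N = -16*N)
(28*4)*T(-7) = (28*4)*(-16*(-7)) = 112*112 = 12544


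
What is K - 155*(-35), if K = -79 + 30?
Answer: 5376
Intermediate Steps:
K = -49
K - 155*(-35) = -49 - 155*(-35) = -49 + 5425 = 5376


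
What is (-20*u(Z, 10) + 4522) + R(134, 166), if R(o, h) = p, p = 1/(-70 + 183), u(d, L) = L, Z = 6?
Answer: 488387/113 ≈ 4322.0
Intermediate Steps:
p = 1/113 ≈ 0.0088496
R(o, h) = 1/113
(-20*u(Z, 10) + 4522) + R(134, 166) = (-20*10 + 4522) + 1/113 = (-200 + 4522) + 1/113 = 4322 + 1/113 = 488387/113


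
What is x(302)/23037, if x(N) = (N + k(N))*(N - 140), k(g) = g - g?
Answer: 16308/7679 ≈ 2.1237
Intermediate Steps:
k(g) = 0
x(N) = N*(-140 + N) (x(N) = (N + 0)*(N - 140) = N*(-140 + N))
x(302)/23037 = (302*(-140 + 302))/23037 = (302*162)*(1/23037) = 48924*(1/23037) = 16308/7679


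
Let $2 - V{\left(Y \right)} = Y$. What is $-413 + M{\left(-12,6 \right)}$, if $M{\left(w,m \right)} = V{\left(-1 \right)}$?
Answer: $-410$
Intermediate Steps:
$V{\left(Y \right)} = 2 - Y$
$M{\left(w,m \right)} = 3$ ($M{\left(w,m \right)} = 2 - -1 = 2 + 1 = 3$)
$-413 + M{\left(-12,6 \right)} = -413 + 3 = -410$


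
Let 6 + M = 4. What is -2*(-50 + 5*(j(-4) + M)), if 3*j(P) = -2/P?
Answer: 355/3 ≈ 118.33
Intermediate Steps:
M = -2 (M = -6 + 4 = -2)
j(P) = -2/(3*P) (j(P) = (-2/P)/3 = -2/(3*P))
-2*(-50 + 5*(j(-4) + M)) = -2*(-50 + 5*(-⅔/(-4) - 2)) = -2*(-50 + 5*(-⅔*(-¼) - 2)) = -2*(-50 + 5*(⅙ - 2)) = -2*(-50 + 5*(-11/6)) = -2*(-50 - 55/6) = -2*(-355/6) = 355/3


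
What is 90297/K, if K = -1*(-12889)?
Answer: 90297/12889 ≈ 7.0057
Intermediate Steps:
K = 12889
90297/K = 90297/12889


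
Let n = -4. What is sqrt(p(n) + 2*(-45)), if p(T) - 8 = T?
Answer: I*sqrt(86) ≈ 9.2736*I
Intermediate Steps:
p(T) = 8 + T
sqrt(p(n) + 2*(-45)) = sqrt((8 - 4) + 2*(-45)) = sqrt(4 - 90) = sqrt(-86) = I*sqrt(86)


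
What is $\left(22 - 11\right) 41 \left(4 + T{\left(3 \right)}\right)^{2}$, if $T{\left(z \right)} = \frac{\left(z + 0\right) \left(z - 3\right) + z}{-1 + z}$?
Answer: $\frac{54571}{4} \approx 13643.0$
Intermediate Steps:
$T{\left(z \right)} = \frac{z + z \left(-3 + z\right)}{-1 + z}$ ($T{\left(z \right)} = \frac{z \left(-3 + z\right) + z}{-1 + z} = \frac{z + z \left(-3 + z\right)}{-1 + z}$)
$\left(22 - 11\right) 41 \left(4 + T{\left(3 \right)}\right)^{2} = \left(22 - 11\right) 41 \left(4 + \frac{3 \left(-2 + 3\right)}{-1 + 3}\right)^{2} = 11 \cdot 41 \left(4 + 3 \cdot \frac{1}{2} \cdot 1\right)^{2} = 451 \left(4 + 3 \cdot \frac{1}{2} \cdot 1\right)^{2} = 451 \left(4 + \frac{3}{2}\right)^{2} = 451 \left(\frac{11}{2}\right)^{2} = 451 \cdot \frac{121}{4} = \frac{54571}{4}$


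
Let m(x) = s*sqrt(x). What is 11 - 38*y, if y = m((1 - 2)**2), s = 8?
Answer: -293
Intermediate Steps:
m(x) = 8*sqrt(x)
y = 8 (y = 8*sqrt((1 - 2)**2) = 8*sqrt((-1)**2) = 8*sqrt(1) = 8*1 = 8)
11 - 38*y = 11 - 38*8 = 11 - 304 = -293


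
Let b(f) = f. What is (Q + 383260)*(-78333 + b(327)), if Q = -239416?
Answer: -11220695064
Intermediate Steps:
(Q + 383260)*(-78333 + b(327)) = (-239416 + 383260)*(-78333 + 327) = 143844*(-78006) = -11220695064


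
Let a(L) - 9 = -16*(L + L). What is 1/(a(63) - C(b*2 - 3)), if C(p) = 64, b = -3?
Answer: -1/2071 ≈ -0.00048286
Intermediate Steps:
a(L) = 9 - 32*L (a(L) = 9 - 16*(L + L) = 9 - 32*L)
1/(a(63) - C(b*2 - 3)) = 1/((9 - 32*63) - 1*64) = 1/((9 - 2016) - 64) = 1/(-2007 - 64) = 1/(-2071) = -1/2071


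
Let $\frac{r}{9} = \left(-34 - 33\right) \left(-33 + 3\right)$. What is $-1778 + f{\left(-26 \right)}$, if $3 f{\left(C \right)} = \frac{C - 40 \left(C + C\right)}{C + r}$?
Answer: $- \frac{48175661}{27096} \approx -1778.0$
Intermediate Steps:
$r = 18090$ ($r = 9 \left(-34 - 33\right) \left(-33 + 3\right) = 9 \left(\left(-67\right) \left(-30\right)\right) = 9 \cdot 2010 = 18090$)
$f{\left(C \right)} = - \frac{79 C}{3 \left(18090 + C\right)}$ ($f{\left(C \right)} = \frac{\left(C - 40 \left(C + C\right)\right) \frac{1}{C + 18090}}{3} = \frac{\left(C - 40 \cdot 2 C\right) \frac{1}{18090 + C}}{3} = \frac{\left(C - 80 C\right) \frac{1}{18090 + C}}{3} = \frac{- 79 C \frac{1}{18090 + C}}{3} = \frac{\left(-79\right) C \frac{1}{18090 + C}}{3} = - \frac{79 C}{3 \left(18090 + C\right)}$)
$-1778 + f{\left(-26 \right)} = -1778 - - \frac{2054}{54270 + 3 \left(-26\right)} = -1778 - - \frac{2054}{54270 - 78} = -1778 - - \frac{2054}{54192} = -1778 - \left(-2054\right) \frac{1}{54192} = -1778 + \frac{1027}{27096} = - \frac{48175661}{27096}$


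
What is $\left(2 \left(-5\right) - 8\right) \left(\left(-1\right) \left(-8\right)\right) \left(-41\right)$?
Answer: $5904$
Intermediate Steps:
$\left(2 \left(-5\right) - 8\right) \left(\left(-1\right) \left(-8\right)\right) \left(-41\right) = \left(-10 - 8\right) 8 \left(-41\right) = \left(-18\right) 8 \left(-41\right) = \left(-144\right) \left(-41\right) = 5904$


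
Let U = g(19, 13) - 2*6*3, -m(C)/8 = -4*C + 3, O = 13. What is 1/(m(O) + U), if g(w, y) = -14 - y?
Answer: 1/329 ≈ 0.0030395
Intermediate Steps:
m(C) = -24 + 32*C (m(C) = -8*(-4*C + 3) = -8*(3 - 4*C) = -24 + 32*C)
U = -63 (U = (-14 - 1*13) - 2*6*3 = (-14 - 13) - 12*3 = -27 - 1*36 = -27 - 36 = -63)
1/(m(O) + U) = 1/((-24 + 32*13) - 63) = 1/((-24 + 416) - 63) = 1/(392 - 63) = 1/329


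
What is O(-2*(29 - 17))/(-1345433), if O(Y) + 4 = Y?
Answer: 28/1345433 ≈ 2.0811e-5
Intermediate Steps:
O(Y) = -4 + Y
O(-2*(29 - 17))/(-1345433) = (-4 - 2*(29 - 17))/(-1345433) = (-4 - 2*12)*(-1/1345433) = (-4 - 24)*(-1/1345433) = -28*(-1/1345433) = 28/1345433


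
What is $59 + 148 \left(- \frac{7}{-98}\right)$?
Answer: $\frac{487}{7} \approx 69.571$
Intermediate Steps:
$59 + 148 \left(- \frac{7}{-98}\right) = 59 + 148 \left(\left(-7\right) \left(- \frac{1}{98}\right)\right) = 59 + 148 \cdot \frac{1}{14} = 59 + \frac{74}{7} = \frac{487}{7}$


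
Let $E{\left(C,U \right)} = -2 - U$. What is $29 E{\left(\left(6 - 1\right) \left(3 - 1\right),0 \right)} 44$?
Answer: $-2552$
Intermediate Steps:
$29 E{\left(\left(6 - 1\right) \left(3 - 1\right),0 \right)} 44 = 29 \left(-2 - 0\right) 44 = 29 \left(-2 + 0\right) 44 = 29 \left(-2\right) 44 = \left(-58\right) 44 = -2552$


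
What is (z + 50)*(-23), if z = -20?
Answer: -690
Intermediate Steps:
(z + 50)*(-23) = (-20 + 50)*(-23) = 30*(-23) = -690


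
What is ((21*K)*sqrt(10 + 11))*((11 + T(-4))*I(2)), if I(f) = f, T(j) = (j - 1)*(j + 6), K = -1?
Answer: -42*sqrt(21) ≈ -192.47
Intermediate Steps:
T(j) = (-1 + j)*(6 + j)
((21*K)*sqrt(10 + 11))*((11 + T(-4))*I(2)) = ((21*(-1))*sqrt(10 + 11))*((11 + (-6 + (-4)**2 + 5*(-4)))*2) = (-21*sqrt(21))*((11 + (-6 + 16 - 20))*2) = (-21*sqrt(21))*((11 - 10)*2) = (-21*sqrt(21))*(1*2) = -21*sqrt(21)*2 = -42*sqrt(21)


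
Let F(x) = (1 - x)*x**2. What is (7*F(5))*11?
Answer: -7700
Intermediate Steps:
F(x) = x**2*(1 - x)
(7*F(5))*11 = (7*(5**2*(1 - 1*5)))*11 = (7*(25*(1 - 5)))*11 = (7*(25*(-4)))*11 = (7*(-100))*11 = -700*11 = -7700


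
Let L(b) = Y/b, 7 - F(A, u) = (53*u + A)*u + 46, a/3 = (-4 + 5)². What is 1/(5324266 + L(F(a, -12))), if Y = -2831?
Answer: 7635/40650773741 ≈ 1.8782e-7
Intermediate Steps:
a = 3 (a = 3*(-4 + 5)² = 3*1² = 3*1 = 3)
F(A, u) = -39 - u*(A + 53*u) (F(A, u) = 7 - ((53*u + A)*u + 46) = 7 - ((A + 53*u)*u + 46) = 7 - (u*(A + 53*u) + 46) = 7 - (46 + u*(A + 53*u)) = 7 + (-46 - u*(A + 53*u)) = -39 - u*(A + 53*u))
L(b) = -2831/b
1/(5324266 + L(F(a, -12))) = 1/(5324266 - 2831/(-39 - 53*(-12)² - 1*3*(-12))) = 1/(5324266 - 2831/(-39 - 53*144 + 36)) = 1/(5324266 - 2831/(-39 - 7632 + 36)) = 1/(5324266 - 2831/(-7635)) = 1/(5324266 - 2831*(-1/7635)) = 1/(5324266 + 2831/7635) = 1/(40650773741/7635) = 7635/40650773741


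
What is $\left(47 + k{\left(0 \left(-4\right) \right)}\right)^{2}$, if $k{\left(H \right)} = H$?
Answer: $2209$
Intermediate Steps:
$\left(47 + k{\left(0 \left(-4\right) \right)}\right)^{2} = \left(47 + 0 \left(-4\right)\right)^{2} = \left(47 + 0\right)^{2} = 47^{2} = 2209$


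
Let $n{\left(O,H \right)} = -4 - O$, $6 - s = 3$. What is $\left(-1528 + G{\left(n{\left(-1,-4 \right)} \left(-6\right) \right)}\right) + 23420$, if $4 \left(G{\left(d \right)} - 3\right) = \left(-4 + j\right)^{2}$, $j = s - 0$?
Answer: $\frac{87581}{4} \approx 21895.0$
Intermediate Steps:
$s = 3$ ($s = 6 - 3 = 3$)
$j = 3$ ($j = 3 - 0 = 3 + 0 = 3$)
$G{\left(d \right)} = \frac{13}{4}$ ($G{\left(d \right)} = 3 + \frac{\left(-4 + 3\right)^{2}}{4} = 3 + \frac{\left(-1\right)^{2}}{4} = 3 + \frac{1}{4} \cdot 1 = 3 + \frac{1}{4} = \frac{13}{4}$)
$\left(-1528 + G{\left(n{\left(-1,-4 \right)} \left(-6\right) \right)}\right) + 23420 = \left(-1528 + \frac{13}{4}\right) + 23420 = - \frac{6099}{4} + 23420 = \frac{87581}{4}$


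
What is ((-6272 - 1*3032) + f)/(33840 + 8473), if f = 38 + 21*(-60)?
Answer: -554/2227 ≈ -0.24877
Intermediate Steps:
f = -1222 (f = 38 - 1260 = -1222)
((-6272 - 1*3032) + f)/(33840 + 8473) = ((-6272 - 1*3032) - 1222)/(33840 + 8473) = ((-6272 - 3032) - 1222)/42313 = (-9304 - 1222)*(1/42313) = -10526*1/42313 = -554/2227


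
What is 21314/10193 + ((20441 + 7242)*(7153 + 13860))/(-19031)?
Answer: -5928891818913/193982983 ≈ -30564.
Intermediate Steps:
21314/10193 + ((20441 + 7242)*(7153 + 13860))/(-19031) = 21314*(1/10193) + (27683*21013)*(-1/19031) = 21314/10193 + 581702879*(-1/19031) = 21314/10193 - 581702879/19031 = -5928891818913/193982983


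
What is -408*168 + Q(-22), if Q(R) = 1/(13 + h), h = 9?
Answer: -1507967/22 ≈ -68544.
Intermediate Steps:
Q(R) = 1/22 (Q(R) = 1/(13 + 9) = 1/22)
-408*168 + Q(-22) = -408*168 + 1/22 = -68544 + 1/22 = -1507967/22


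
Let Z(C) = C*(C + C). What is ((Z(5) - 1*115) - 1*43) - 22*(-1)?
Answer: -86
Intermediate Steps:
Z(C) = 2*C² (Z(C) = C*(2*C) = 2*C²)
((Z(5) - 1*115) - 1*43) - 22*(-1) = ((2*5² - 1*115) - 1*43) - 22*(-1) = ((2*25 - 115) - 43) - 1*(-22) = ((50 - 115) - 43) + 22 = (-65 - 43) + 22 = -108 + 22 = -86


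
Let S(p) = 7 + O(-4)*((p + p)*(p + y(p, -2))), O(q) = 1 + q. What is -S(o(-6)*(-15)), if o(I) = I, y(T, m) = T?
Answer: 97193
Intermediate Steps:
S(p) = 7 - 12*p² (S(p) = 7 + (1 - 4)*((p + p)*(p + p)) = 7 - 3*2*p*2*p = 7 - 12*p²)
-S(o(-6)*(-15)) = -(7 - 12*(-6*(-15))²) = -(7 - 12*90²) = -(7 - 12*8100) = -(7 - 97200) = -1*(-97193) = 97193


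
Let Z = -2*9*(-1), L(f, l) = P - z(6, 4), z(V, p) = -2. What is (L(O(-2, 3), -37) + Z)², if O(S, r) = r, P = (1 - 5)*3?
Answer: 64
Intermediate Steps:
P = -12 (P = -4*3 = -12)
L(f, l) = -10 (L(f, l) = -12 - 1*(-2) = -12 + 2 = -10)
Z = 18 (Z = -18*(-1) = 18)
(L(O(-2, 3), -37) + Z)² = (-10 + 18)² = 8² = 64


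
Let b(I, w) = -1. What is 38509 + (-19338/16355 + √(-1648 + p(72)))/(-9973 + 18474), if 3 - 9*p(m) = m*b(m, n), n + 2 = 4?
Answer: 5354054702857/139033855 + I*√14757/25503 ≈ 38509.0 + 0.0047633*I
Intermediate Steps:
n = 2 (n = -2 + 4 = 2)
p(m) = ⅓ + m/9 (p(m) = ⅓ - m*(-1)/9 = ⅓ - (-1)*m/9 = ⅓ + m/9)
38509 + (-19338/16355 + √(-1648 + p(72)))/(-9973 + 18474) = 38509 + (-19338/16355 + √(-1648 + (⅓ + (⅑)*72)))/(-9973 + 18474) = 38509 + (-19338*1/16355 + √(-1648 + (⅓ + 8)))/8501 = 38509 + (-19338/16355 + √(-1648 + 25/3))*(1/8501) = 38509 + (-19338/16355 + √(-4919/3))*(1/8501) = 38509 + (-19338/16355 + I*√14757/3)*(1/8501) = 38509 + (-19338/139033855 + I*√14757/25503) = 5354054702857/139033855 + I*√14757/25503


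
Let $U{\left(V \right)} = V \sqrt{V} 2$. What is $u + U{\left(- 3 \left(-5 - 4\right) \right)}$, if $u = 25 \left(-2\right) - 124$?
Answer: $-174 + 162 \sqrt{3} \approx 106.59$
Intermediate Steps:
$u = -174$ ($u = -50 - 124 = -174$)
$U{\left(V \right)} = 2 V^{\frac{3}{2}}$ ($U{\left(V \right)} = V^{\frac{3}{2}} \cdot 2 = 2 V^{\frac{3}{2}}$)
$u + U{\left(- 3 \left(-5 - 4\right) \right)} = -174 + 2 \left(- 3 \left(-5 - 4\right)\right)^{\frac{3}{2}} = -174 + 2 \left(\left(-3\right) \left(-9\right)\right)^{\frac{3}{2}} = -174 + 2 \cdot 27^{\frac{3}{2}} = -174 + 2 \cdot 81 \sqrt{3} = -174 + 162 \sqrt{3}$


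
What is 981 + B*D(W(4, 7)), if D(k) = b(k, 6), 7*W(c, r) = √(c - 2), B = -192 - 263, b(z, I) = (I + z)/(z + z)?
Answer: 1507/2 - 9555*√2/2 ≈ -6002.9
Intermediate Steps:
b(z, I) = (I + z)/(2*z) (b(z, I) = (I + z)/((2*z)) = (I + z)*(1/(2*z)) = (I + z)/(2*z))
B = -455
W(c, r) = √(-2 + c)/7 (W(c, r) = √(c - 2)/7 = √(-2 + c)/7)
D(k) = (6 + k)/(2*k)
981 + B*D(W(4, 7)) = 981 - 455*(6 + √(-2 + 4)/7)/(2*(√(-2 + 4)/7)) = 981 - 455*(6 + √2/7)/(2*(√2/7)) = 981 - 455*7*√2/2*(6 + √2/7)/2 = 981 - 3185*√2*(6 + √2/7)/4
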